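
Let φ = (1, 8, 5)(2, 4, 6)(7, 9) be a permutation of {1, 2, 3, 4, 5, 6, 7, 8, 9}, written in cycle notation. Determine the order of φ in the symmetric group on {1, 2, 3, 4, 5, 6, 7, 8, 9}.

The cycle type of φ is (3, 3, 2, 1).
The order is lcm(3, 3, 2) = 6.

6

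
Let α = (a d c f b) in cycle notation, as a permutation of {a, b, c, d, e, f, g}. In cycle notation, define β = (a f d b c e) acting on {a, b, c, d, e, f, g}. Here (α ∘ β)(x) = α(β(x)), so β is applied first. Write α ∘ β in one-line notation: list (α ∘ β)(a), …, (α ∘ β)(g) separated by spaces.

For each element, apply β then α: a → f → b; b → c → f; c → e → e; d → b → a; e → a → d; f → d → c; g → g → g.
Collecting the images, α ∘ β = [b f e a d c g].

b f e a d c g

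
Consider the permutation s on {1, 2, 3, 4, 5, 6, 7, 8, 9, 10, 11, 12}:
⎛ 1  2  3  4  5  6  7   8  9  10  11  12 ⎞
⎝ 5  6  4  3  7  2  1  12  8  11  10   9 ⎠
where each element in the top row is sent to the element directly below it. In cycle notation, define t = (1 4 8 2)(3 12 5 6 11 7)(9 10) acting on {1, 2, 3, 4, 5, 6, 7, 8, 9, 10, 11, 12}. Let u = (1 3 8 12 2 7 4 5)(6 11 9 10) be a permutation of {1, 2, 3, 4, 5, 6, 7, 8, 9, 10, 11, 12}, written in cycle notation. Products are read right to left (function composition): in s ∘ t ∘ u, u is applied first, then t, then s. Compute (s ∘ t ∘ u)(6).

Apply the permutations in order: u(6) = 11, then t(11) = 7, then s(7) = 1. So (s ∘ t ∘ u)(6) = 1.

1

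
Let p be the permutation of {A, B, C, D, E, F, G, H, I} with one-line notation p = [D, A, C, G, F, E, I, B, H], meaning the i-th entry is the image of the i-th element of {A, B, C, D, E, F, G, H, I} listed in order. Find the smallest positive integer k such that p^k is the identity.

6

Decomposing into disjoint cycles gives cycle lengths 6, 2, 1.
The order of p is the least common multiple of its cycle lengths: lcm(6, 2) = 6.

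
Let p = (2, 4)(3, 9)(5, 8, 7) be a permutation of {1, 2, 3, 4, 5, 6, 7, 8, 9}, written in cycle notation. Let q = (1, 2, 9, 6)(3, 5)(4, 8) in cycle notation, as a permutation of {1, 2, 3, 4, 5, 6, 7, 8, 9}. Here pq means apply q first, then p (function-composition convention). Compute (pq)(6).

First apply q: q(6) = 1, then p(1) = 1. Thus (pq)(6) = 1.

1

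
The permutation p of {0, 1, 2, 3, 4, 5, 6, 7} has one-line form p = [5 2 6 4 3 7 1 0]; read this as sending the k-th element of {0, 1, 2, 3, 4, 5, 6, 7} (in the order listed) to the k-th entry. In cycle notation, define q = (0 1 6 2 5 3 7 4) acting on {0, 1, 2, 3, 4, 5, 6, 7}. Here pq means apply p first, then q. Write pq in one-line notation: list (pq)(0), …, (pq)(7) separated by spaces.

3 5 2 0 7 4 6 1

For each element, apply p then q: 0 → 5 → 3; 1 → 2 → 5; 2 → 6 → 2; 3 → 4 → 0; 4 → 3 → 7; 5 → 7 → 4; 6 → 1 → 6; 7 → 0 → 1.
Collecting the images, pq = [3 5 2 0 7 4 6 1].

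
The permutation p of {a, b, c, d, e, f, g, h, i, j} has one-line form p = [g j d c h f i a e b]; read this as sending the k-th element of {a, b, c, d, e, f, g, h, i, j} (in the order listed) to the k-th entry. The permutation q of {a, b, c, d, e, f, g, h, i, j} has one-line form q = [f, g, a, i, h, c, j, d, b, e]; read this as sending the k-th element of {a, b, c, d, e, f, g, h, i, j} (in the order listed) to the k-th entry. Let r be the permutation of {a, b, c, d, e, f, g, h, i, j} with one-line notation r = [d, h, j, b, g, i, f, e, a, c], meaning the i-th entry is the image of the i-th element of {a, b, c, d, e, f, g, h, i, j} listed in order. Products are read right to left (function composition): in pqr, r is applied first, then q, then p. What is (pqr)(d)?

i

(pqr)(d) = p(q(r(d))). r(d) = b, then q(b) = g, then p(g) = i, so the result is i.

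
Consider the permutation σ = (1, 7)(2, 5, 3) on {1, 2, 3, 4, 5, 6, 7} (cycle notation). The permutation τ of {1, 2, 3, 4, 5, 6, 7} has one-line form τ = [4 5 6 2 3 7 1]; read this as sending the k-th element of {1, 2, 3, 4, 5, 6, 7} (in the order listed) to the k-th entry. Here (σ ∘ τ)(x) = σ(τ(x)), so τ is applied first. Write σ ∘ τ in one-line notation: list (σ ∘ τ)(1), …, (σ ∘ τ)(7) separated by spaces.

4 3 6 5 2 1 7

For each element, apply τ then σ: 1 → 4 → 4; 2 → 5 → 3; 3 → 6 → 6; 4 → 2 → 5; 5 → 3 → 2; 6 → 7 → 1; 7 → 1 → 7.
Collecting the images, σ ∘ τ = [4 3 6 5 2 1 7].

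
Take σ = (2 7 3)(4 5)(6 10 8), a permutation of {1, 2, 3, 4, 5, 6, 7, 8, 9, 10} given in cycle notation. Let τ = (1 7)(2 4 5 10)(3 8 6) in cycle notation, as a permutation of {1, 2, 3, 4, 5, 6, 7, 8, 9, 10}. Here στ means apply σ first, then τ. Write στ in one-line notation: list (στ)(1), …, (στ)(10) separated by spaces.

(στ)(x) = τ(σ(x)). Computing each image: τ(σ(1)) = τ(1) = 7, τ(σ(2)) = τ(7) = 1, τ(σ(3)) = τ(2) = 4, τ(σ(4)) = τ(5) = 10, τ(σ(5)) = τ(4) = 5, τ(σ(6)) = τ(10) = 2, τ(σ(7)) = τ(3) = 8, τ(σ(8)) = τ(6) = 3, τ(σ(9)) = τ(9) = 9, τ(σ(10)) = τ(8) = 6.
Hence στ = [7 1 4 10 5 2 8 3 9 6].

7 1 4 10 5 2 8 3 9 6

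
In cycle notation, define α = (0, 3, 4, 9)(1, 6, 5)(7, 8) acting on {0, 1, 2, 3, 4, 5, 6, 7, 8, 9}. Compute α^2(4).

0

4 lies in the 4-cycle (0, 3, 4, 9).
Advancing 2 steps from 4: 4 → 9 → 0.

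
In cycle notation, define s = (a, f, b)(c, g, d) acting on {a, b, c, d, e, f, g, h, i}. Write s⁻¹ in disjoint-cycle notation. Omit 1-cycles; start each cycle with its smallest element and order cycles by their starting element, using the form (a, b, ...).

The inverse reverses each cycle.
After reversing and putting each cycle's least element first, s⁻¹ = (a, b, f)(c, d, g).

(a, b, f)(c, d, g)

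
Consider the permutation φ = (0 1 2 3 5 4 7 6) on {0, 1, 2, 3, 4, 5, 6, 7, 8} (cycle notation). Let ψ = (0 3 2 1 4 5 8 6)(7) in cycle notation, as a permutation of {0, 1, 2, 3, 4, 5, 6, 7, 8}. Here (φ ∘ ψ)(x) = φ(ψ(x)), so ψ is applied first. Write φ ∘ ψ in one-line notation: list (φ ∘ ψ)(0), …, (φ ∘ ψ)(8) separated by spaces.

Chase each element through ψ then φ: 0 → 3 → 5; 1 → 4 → 7; 2 → 1 → 2; 3 → 2 → 3; 4 → 5 → 4; 5 → 8 → 8; 6 → 0 → 1; 7 → 7 → 6; 8 → 6 → 0.
So φ ∘ ψ in one-line form is 5 7 2 3 4 8 1 6 0.

5 7 2 3 4 8 1 6 0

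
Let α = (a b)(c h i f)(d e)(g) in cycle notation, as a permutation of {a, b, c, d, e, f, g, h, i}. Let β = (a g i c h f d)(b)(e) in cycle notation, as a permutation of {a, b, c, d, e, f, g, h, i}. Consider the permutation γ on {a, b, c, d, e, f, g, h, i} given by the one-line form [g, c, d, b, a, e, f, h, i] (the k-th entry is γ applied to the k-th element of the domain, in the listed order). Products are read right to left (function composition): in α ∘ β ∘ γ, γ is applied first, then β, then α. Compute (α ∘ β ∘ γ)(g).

(α ∘ β ∘ γ)(g) = α(β(γ(g))). γ(g) = f, then β(f) = d, then α(d) = e, so the result is e.

e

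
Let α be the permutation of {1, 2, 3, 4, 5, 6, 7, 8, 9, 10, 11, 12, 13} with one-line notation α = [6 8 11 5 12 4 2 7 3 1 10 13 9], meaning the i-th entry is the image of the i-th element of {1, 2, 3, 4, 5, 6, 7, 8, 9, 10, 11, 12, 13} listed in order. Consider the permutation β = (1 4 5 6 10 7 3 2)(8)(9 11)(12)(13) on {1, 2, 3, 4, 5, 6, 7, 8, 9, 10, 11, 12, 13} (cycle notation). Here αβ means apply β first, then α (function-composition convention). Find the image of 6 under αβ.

1

β(6) = 10, then α(10) = 1; composing gives (αβ)(6) = 1.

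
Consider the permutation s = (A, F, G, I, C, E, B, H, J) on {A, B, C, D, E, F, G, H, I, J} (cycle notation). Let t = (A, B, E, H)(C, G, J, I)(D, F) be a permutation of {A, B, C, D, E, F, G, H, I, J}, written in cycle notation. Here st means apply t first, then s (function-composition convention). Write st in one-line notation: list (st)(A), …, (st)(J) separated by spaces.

(st)(x) = s(t(x)). Computing each image: s(t(A)) = s(B) = H, s(t(B)) = s(E) = B, s(t(C)) = s(G) = I, s(t(D)) = s(F) = G, s(t(E)) = s(H) = J, s(t(F)) = s(D) = D, s(t(G)) = s(J) = A, s(t(H)) = s(A) = F, s(t(I)) = s(C) = E, s(t(J)) = s(I) = C.
Hence st = [H B I G J D A F E C].

H B I G J D A F E C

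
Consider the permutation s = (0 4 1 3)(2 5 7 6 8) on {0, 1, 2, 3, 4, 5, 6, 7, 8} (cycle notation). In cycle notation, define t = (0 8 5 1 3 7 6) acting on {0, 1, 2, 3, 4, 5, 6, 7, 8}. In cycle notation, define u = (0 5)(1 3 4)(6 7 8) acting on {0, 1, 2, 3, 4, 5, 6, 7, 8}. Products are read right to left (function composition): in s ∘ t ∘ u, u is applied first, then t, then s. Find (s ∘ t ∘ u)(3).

Chase 3: u(3) = 4; t(4) = 4; s(4) = 1. Hence (s ∘ t ∘ u)(3) = 1.

1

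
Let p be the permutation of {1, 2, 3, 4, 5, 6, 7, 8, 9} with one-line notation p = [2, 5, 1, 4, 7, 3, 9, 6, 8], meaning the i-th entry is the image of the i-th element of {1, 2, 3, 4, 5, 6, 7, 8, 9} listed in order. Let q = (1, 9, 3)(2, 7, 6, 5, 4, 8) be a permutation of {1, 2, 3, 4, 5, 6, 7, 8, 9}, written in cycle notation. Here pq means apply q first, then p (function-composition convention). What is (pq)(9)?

(pq)(9) = p(q(9)). q(9) = 3, then p(3) = 1. So (pq)(9) = 1.

1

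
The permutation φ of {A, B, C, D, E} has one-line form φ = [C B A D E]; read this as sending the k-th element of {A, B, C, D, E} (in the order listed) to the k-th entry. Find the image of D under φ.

D is element number 4 of the domain, and entry number 4 of the one-line form is D, so φ(D) = D.

D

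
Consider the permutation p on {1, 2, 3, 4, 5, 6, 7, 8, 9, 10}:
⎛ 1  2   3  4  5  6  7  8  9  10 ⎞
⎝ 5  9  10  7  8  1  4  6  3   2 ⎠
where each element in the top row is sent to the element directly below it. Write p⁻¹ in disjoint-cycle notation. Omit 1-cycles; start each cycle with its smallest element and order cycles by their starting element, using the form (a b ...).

First write p in disjoint cycles: (1 5 8 6)(2 9 3 10)(4 7).
The inverse reverses every cycle; in canonical form, p⁻¹ = (1 6 8 5)(2 10 3 9)(4 7).

(1 6 8 5)(2 10 3 9)(4 7)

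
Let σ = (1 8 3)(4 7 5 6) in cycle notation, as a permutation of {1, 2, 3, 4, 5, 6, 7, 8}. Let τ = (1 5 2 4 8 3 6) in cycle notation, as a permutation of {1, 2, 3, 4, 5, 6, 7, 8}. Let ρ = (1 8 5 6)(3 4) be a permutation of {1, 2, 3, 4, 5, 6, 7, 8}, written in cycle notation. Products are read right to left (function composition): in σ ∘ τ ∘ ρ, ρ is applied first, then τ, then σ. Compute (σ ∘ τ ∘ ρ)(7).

Apply the permutations in order: ρ(7) = 7, then τ(7) = 7, then σ(7) = 5. So (σ ∘ τ ∘ ρ)(7) = 5.

5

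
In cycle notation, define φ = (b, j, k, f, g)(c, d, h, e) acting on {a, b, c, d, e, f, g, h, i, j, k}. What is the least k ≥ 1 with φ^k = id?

The cycle type of φ is (5, 4, 1, 1).
The order is lcm(5, 4) = 20.

20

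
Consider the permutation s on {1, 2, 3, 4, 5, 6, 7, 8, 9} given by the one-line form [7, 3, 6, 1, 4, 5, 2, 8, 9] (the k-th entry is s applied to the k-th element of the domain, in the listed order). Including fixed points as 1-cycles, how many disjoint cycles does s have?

The cycle decomposition is (1, 7, 2, 3, 6, 5, 4)(8)(9), which has 3 cycles (counting 1-cycles).

3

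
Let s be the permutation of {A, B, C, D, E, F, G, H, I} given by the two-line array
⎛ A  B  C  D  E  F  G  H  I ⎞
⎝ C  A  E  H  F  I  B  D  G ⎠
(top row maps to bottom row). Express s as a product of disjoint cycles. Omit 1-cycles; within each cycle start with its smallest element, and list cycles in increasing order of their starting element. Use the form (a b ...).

From A: A → C → E → F → I → G → B → A, closing the cycle (A C E F I G B).
Repeating from the next unused element and collecting all non-trivial cycles gives (A C E F I G B)(D H).

(A C E F I G B)(D H)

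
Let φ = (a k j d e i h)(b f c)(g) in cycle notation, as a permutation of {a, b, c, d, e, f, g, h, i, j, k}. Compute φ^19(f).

c

f lies in the 3-cycle (b f c).
Powers repeat with period 3 on this cycle, and 19 mod 3 = 1, so φ^19(f) = φ^1(f).
Advancing 1 step from f: f → c.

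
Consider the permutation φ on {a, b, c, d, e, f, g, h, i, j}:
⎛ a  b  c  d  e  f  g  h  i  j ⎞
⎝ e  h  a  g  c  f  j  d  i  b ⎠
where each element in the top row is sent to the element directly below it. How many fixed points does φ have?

2

The fixed points (elements with φ(x) = x) are {f, i}, so there are 2.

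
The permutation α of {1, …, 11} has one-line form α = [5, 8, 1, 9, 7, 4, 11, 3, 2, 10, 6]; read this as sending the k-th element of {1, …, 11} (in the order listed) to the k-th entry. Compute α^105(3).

Tracing 3 → 1 → … returns to 3 after 10 steps, so 3 lies in a 10-cycle (1 5 7 11 6 4 9 2 8 3).
Since the cycle has length 10, α^105 acts on it the same as α^5 (105 mod 10 = 5).
Stepping 5 places around the cycle: 3 → 1 → 5 → 7 → 11 → 6.

6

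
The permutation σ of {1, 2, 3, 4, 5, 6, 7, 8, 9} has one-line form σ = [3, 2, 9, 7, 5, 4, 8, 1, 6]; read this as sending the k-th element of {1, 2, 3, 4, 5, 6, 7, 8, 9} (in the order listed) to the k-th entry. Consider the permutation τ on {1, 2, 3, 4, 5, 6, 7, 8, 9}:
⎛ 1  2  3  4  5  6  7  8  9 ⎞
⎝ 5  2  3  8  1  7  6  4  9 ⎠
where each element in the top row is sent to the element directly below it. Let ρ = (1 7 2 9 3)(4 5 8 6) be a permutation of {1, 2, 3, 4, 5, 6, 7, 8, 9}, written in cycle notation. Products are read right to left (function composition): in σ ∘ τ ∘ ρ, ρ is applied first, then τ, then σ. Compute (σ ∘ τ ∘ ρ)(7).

2

(σ ∘ τ ∘ ρ)(7) = σ(τ(ρ(7))). ρ(7) = 2, then τ(2) = 2, then σ(2) = 2, so the result is 2.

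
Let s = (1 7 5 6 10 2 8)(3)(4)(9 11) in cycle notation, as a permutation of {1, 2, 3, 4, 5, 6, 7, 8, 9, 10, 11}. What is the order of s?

14

The disjoint cycles have lengths 7, 2, 1, 1.
The order is lcm(7, 2) = 14.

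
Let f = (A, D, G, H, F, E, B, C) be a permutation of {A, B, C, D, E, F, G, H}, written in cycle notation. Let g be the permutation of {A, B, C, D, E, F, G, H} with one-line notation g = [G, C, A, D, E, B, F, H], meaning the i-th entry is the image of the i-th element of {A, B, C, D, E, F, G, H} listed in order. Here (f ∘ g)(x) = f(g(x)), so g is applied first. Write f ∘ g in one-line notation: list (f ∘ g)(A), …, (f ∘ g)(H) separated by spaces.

Chase each element through g then f: A → G → H; B → C → A; C → A → D; D → D → G; E → E → B; F → B → C; G → F → E; H → H → F.
Collecting the images, f ∘ g = [H A D G B C E F].

H A D G B C E F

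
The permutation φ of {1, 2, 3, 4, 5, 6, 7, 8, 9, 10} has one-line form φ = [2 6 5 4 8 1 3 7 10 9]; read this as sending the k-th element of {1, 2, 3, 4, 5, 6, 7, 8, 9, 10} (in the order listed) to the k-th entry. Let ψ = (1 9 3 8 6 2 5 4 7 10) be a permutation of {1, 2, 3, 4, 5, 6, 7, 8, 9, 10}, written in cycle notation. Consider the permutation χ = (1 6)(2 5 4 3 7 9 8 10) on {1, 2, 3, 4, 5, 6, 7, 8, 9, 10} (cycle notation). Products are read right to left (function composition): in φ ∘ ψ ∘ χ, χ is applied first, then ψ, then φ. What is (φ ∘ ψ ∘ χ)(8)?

2

(φ ∘ ψ ∘ χ)(8) = φ(ψ(χ(8))). χ(8) = 10, then ψ(10) = 1, then φ(1) = 2, so the result is 2.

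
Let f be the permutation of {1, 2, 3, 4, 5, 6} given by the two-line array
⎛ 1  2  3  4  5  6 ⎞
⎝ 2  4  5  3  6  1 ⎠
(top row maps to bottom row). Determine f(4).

The entry below 4 in the array is 3, so f(4) = 3.

3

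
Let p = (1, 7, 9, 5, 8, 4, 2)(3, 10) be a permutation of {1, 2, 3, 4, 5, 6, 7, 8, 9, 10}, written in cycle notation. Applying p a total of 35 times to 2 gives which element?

2

2 lies in the 7-cycle (1, 7, 9, 5, 8, 4, 2).
Since the cycle has length 7, p^35 acts on it the same as p^0 (35 mod 7 = 0).
So p^35(2) = 2.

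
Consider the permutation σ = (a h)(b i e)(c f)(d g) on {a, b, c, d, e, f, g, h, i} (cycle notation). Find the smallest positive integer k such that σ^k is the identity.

The disjoint cycles have lengths 3, 2, 2, 2.
The order of σ is the least common multiple of its cycle lengths: lcm(3, 2, 2, 2) = 6.

6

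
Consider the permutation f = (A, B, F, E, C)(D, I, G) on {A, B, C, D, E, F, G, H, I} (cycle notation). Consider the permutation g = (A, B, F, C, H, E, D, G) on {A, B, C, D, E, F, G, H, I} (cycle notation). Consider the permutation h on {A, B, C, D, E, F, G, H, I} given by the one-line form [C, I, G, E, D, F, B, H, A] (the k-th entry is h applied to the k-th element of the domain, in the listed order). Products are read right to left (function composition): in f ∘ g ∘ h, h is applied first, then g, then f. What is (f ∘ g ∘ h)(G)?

E

Chase G: h(G) = B; g(B) = F; f(F) = E. Hence (f ∘ g ∘ h)(G) = E.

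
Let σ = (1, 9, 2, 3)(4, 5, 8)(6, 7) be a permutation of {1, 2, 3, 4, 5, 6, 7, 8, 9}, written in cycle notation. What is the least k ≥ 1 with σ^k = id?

12

The cycle type of σ is (4, 3, 2).
Since disjoint cycles commute, ord(σ) = lcm(4, 3, 2) = 12.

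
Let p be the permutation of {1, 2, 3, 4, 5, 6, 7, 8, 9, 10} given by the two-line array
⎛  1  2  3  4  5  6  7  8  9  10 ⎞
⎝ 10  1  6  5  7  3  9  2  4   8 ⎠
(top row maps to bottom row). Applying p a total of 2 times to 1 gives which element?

Tracing 1 → 10 → … returns to 1 after 4 steps, so 1 lies in a 4-cycle (1, 10, 8, 2).
Advancing 2 steps from 1: 1 → 10 → 8.

8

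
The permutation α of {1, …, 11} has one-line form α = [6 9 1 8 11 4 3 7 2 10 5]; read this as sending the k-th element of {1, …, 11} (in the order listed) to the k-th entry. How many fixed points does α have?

1

The fixed points (elements with α(x) = x) are {10}, so there is 1.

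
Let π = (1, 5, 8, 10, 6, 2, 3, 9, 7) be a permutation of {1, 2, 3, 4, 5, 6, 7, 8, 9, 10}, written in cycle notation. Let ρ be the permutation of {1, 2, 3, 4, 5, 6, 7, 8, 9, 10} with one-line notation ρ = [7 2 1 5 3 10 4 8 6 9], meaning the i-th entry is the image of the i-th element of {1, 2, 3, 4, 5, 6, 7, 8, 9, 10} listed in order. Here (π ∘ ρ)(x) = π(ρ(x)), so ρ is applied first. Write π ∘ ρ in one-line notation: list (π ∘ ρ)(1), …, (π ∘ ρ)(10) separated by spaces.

(π ∘ ρ)(x) = π(ρ(x)). Computing each image: π(ρ(1)) = π(7) = 1, π(ρ(2)) = π(2) = 3, π(ρ(3)) = π(1) = 5, π(ρ(4)) = π(5) = 8, π(ρ(5)) = π(3) = 9, π(ρ(6)) = π(10) = 6, π(ρ(7)) = π(4) = 4, π(ρ(8)) = π(8) = 10, π(ρ(9)) = π(6) = 2, π(ρ(10)) = π(9) = 7.
Hence π ∘ ρ = [1 3 5 8 9 6 4 10 2 7].

1 3 5 8 9 6 4 10 2 7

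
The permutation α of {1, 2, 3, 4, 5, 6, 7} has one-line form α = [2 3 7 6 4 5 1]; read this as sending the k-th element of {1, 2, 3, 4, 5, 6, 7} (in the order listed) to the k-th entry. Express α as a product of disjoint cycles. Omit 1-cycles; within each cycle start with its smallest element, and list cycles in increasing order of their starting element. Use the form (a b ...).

(1 2 3 7)(4 6 5)

Iterating α from 1 gives 1 → 2 → 3 → 7 → 1; that is the 4-cycle (1 2 3 7).
Repeating from the next unused element and collecting all non-trivial cycles gives (1 2 3 7)(4 6 5).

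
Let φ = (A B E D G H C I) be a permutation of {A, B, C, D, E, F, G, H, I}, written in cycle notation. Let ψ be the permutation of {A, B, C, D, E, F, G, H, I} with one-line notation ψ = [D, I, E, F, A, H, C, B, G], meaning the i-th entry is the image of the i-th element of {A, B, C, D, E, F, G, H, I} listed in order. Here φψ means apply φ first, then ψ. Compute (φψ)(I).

D

First apply φ: φ(I) = A, then ψ(A) = D. Thus (φψ)(I) = D.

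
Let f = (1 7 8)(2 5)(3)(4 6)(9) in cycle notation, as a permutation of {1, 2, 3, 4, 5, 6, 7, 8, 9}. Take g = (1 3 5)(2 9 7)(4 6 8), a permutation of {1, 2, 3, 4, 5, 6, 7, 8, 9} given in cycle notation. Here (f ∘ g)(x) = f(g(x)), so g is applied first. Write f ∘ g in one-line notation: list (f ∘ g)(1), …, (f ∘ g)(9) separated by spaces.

(f ∘ g)(x) = f(g(x)). Computing each image: f(g(1)) = f(3) = 3, f(g(2)) = f(9) = 9, f(g(3)) = f(5) = 2, f(g(4)) = f(6) = 4, f(g(5)) = f(1) = 7, f(g(6)) = f(8) = 1, f(g(7)) = f(2) = 5, f(g(8)) = f(4) = 6, f(g(9)) = f(7) = 8.
Hence f ∘ g = [3 9 2 4 7 1 5 6 8].

3 9 2 4 7 1 5 6 8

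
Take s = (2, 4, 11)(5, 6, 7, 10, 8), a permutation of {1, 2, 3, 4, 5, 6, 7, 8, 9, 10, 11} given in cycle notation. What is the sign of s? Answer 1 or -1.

The cycle lengths are 5, 3, 1, 1, 1.
A cycle is odd iff its length is even; s has 0 even-length cycles, so sgn(s) = (−1)^0 and s is even.

1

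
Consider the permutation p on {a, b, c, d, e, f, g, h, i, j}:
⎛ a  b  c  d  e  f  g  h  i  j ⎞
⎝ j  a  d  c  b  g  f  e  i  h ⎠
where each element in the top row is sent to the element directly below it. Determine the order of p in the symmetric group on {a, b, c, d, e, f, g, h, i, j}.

Decomposing into disjoint cycles gives cycle lengths 5, 2, 2, 1.
The order is lcm(5, 2, 2) = 10.

10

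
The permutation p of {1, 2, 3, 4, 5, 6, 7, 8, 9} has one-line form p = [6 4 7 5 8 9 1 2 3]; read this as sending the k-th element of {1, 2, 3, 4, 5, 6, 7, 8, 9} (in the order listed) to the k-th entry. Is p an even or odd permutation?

In disjoint-cycle form the cycle lengths are 5, 4.
A cycle is odd iff its length is even; p has 1 even-length cycle, so sgn(p) = (−1)^1 and p is odd.

odd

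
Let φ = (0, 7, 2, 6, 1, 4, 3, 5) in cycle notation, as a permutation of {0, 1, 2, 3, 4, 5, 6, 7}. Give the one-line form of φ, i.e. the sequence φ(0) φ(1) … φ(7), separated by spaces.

7 4 6 5 3 0 1 2

Reading each image from the cycles: 0→7, 1→4, 2→6, 3→5, 4→3, 5→0, 6→1, 7→2.
Listing these in domain order gives 7 4 6 5 3 0 1 2.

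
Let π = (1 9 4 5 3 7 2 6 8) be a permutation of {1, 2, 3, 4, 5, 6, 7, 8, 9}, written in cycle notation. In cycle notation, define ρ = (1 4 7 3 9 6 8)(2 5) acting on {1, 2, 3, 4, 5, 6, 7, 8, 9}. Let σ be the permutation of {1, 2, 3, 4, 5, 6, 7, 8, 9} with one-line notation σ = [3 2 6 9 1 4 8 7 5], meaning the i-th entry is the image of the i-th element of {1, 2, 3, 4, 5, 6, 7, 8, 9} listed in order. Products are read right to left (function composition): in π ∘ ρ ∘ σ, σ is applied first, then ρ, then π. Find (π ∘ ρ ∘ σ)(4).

8

Apply the permutations in order: σ(4) = 9, then ρ(9) = 6, then π(6) = 8. So (π ∘ ρ ∘ σ)(4) = 8.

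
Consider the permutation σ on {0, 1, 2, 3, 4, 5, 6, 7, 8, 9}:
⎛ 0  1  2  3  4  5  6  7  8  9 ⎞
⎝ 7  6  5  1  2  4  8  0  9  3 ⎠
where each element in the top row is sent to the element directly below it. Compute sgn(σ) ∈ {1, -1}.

In disjoint-cycle form the cycle lengths are 5, 3, 2.
A cycle of length ℓ contributes ℓ−1 transpositions, so σ is a product of 4 + 2 + 1 = 7 transpositions — odd.

-1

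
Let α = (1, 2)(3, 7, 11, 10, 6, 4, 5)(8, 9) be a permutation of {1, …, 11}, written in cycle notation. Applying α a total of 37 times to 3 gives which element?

3 lies in the 7-cycle (3, 7, 11, 10, 6, 4, 5).
Powers repeat with period 7 on this cycle, and 37 mod 7 = 2, so α^37(3) = α^2(3).
Advancing 2 steps from 3: 3 → 7 → 11.

11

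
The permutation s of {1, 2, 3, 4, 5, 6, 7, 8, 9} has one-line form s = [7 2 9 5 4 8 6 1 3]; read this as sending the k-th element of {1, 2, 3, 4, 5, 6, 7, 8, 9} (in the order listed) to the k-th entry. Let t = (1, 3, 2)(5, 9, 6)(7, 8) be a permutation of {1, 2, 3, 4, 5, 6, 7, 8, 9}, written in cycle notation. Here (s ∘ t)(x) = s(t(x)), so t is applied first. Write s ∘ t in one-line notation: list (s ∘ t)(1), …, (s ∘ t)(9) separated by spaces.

For each element, apply t then s: 1 → 3 → 9; 2 → 1 → 7; 3 → 2 → 2; 4 → 4 → 5; 5 → 9 → 3; 6 → 5 → 4; 7 → 8 → 1; 8 → 7 → 6; 9 → 6 → 8.
So s ∘ t in one-line form is 9 7 2 5 3 4 1 6 8.

9 7 2 5 3 4 1 6 8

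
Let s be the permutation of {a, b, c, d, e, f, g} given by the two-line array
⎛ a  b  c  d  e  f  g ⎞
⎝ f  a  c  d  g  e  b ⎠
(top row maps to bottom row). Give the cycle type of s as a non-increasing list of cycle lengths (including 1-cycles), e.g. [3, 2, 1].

[5, 1, 1]

The disjoint cycles are (a, f, e, g, b)(c)(d), with lengths 5, 1, 1 in non-increasing order.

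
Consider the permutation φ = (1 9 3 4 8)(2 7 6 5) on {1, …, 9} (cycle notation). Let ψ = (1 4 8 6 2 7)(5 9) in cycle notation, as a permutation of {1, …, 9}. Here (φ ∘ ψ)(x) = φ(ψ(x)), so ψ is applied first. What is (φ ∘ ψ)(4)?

1

(φ ∘ ψ)(4) = φ(ψ(4)). ψ(4) = 8, then φ(8) = 1. So (φ ∘ ψ)(4) = 1.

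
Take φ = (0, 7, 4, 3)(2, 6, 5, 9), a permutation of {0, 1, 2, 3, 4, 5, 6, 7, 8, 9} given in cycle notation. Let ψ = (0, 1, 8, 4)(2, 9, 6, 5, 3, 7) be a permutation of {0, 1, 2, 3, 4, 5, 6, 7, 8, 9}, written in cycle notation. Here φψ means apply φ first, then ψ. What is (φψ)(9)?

First apply φ: φ(9) = 2, then ψ(2) = 9. Thus (φψ)(9) = 9.

9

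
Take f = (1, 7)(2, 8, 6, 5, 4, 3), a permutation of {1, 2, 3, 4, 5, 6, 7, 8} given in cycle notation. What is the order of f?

6

The cycle type of f is (6, 2).
Since disjoint cycles commute, ord(f) = lcm(6, 2) = 6.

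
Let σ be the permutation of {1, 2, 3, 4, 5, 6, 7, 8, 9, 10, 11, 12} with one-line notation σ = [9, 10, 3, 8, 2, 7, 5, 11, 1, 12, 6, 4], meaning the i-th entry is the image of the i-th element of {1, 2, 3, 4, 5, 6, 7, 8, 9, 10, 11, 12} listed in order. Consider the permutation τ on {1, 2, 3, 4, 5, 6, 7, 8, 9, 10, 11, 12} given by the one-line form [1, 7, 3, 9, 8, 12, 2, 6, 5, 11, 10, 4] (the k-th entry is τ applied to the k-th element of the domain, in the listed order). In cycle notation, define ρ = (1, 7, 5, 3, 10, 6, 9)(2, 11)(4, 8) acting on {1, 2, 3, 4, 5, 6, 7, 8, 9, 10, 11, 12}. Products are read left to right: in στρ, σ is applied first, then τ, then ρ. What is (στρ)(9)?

(στρ)(9) = ρ(τ(σ(9))). σ(9) = 1, then τ(1) = 1, then ρ(1) = 7, so the result is 7.

7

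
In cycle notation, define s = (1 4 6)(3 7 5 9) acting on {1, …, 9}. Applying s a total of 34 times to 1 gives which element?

4

1 lies in the 3-cycle (1 4 6).
Powers repeat with period 3 on this cycle, and 34 mod 3 = 1, so s^34(1) = s^1(1).
Stepping 1 place around the cycle: 1 → 4.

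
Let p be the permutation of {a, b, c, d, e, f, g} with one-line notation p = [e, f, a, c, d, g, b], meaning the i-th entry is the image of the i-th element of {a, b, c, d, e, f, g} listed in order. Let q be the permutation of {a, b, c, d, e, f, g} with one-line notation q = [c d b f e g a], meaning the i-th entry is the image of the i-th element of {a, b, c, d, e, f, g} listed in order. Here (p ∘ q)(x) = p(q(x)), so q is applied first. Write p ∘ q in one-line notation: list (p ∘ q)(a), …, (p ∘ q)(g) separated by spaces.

a c f g d b e

For each element, apply q then p: a → c → a; b → d → c; c → b → f; d → f → g; e → e → d; f → g → b; g → a → e.
So p ∘ q in one-line form is a c f g d b e.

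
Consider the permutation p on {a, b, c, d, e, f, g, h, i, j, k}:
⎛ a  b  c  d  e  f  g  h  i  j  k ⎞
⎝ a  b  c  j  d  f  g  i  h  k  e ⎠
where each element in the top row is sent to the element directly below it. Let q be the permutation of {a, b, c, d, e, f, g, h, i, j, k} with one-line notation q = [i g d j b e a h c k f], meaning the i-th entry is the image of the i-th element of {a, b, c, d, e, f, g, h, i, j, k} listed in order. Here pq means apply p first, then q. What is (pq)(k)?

b

First apply p: p(k) = e, then q(e) = b. Thus (pq)(k) = b.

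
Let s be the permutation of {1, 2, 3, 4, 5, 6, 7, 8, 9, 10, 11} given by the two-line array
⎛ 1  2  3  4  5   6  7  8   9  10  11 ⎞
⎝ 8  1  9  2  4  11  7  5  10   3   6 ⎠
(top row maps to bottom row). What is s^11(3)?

10

Tracing 3 → 9 → … returns to 3 after 3 steps, so 3 lies in a 3-cycle (3, 9, 10).
Since the cycle has length 3, s^11 acts on it the same as s^2 (11 mod 3 = 2).
Advancing 2 steps from 3: 3 → 9 → 10.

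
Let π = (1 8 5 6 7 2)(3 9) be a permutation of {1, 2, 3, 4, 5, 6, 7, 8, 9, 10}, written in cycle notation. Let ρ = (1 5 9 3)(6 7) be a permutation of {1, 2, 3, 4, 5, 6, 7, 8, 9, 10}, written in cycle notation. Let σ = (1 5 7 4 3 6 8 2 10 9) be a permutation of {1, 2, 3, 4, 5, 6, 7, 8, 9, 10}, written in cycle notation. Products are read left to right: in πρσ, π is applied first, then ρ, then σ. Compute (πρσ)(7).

10

Chase 7: π(7) = 2; ρ(2) = 2; σ(2) = 10. Hence (πρσ)(7) = 10.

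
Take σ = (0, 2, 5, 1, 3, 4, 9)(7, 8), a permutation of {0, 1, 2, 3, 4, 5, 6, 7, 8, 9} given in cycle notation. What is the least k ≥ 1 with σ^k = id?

The cycle type of σ is (7, 2, 1).
The order is lcm(7, 2) = 14.

14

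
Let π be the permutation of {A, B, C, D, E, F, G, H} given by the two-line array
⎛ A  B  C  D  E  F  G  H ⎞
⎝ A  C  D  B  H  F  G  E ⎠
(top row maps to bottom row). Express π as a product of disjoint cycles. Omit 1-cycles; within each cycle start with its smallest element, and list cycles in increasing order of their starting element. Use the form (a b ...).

Start at B and follow images: B → C → D → B, giving the cycle (B C D).
Repeating from the next unused element and collecting all non-trivial cycles gives (B C D)(E H).

(B C D)(E H)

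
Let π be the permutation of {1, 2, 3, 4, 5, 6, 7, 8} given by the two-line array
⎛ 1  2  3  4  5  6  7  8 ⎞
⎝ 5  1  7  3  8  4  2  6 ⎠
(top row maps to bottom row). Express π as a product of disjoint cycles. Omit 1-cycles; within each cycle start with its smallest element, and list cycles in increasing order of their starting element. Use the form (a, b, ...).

Iterating π from 1 gives 1 → 5 → 8 → 6 → 4 → 3 → 7 → 2 → 1; that is the 8-cycle (1, 5, 8, 6, 4, 3, 7, 2).
Continuing from each remaining unvisited element yields (1, 5, 8, 6, 4, 3, 7, 2).

(1, 5, 8, 6, 4, 3, 7, 2)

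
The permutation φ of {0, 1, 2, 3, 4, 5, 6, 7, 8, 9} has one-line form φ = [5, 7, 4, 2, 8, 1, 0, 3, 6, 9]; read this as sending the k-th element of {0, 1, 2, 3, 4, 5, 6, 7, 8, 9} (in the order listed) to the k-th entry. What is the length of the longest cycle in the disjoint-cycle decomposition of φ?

Decomposing into disjoint cycles gives (0, 5, 1, 7, 3, 2, 4, 8, 6); the longest has length 9.

9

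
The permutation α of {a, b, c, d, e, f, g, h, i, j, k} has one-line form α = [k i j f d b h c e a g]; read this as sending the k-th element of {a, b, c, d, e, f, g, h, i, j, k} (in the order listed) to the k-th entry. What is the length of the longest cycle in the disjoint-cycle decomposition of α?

6

Decomposing into disjoint cycles gives (a k g h c j)(b i e d f); the longest has length 6.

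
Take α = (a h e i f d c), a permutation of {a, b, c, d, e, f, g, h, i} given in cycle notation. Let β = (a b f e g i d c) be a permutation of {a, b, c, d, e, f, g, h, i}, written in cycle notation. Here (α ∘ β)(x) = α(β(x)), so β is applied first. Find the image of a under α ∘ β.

First apply β: β(a) = b, then α(b) = b. Thus (α ∘ β)(a) = b.

b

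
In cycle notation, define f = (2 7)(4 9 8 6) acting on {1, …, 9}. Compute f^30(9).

6

9 lies in the 4-cycle (4 9 8 6).
Powers repeat with period 4 on this cycle, and 30 mod 4 = 2, so f^30(9) = f^2(9).
Stepping 2 places around the cycle: 9 → 8 → 6.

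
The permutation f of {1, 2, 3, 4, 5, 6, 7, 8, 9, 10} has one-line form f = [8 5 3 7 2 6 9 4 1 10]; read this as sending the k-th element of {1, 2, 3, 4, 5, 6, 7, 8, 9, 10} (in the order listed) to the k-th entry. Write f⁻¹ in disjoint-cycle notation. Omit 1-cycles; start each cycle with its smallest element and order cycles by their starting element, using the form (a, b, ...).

(1, 9, 7, 4, 8)(2, 5)

The cycle decomposition of f is (1, 8, 4, 7, 9)(2, 5).
The inverse reverses every cycle; in canonical form, f⁻¹ = (1, 9, 7, 4, 8)(2, 5).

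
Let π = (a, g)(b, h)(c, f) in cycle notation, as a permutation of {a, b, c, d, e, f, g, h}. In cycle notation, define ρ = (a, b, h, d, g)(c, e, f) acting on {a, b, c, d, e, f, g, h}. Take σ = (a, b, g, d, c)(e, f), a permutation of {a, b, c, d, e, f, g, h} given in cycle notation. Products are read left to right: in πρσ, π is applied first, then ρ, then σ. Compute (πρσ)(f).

f

Apply the permutations in order: π(f) = c, then ρ(c) = e, then σ(e) = f. So (πρσ)(f) = f.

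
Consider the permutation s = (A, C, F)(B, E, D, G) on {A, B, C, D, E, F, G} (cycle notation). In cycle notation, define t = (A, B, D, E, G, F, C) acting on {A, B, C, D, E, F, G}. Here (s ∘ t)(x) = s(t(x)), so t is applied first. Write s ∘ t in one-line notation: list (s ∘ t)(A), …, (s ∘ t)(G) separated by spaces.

E G C D B F A

Chase each element through t then s: A → B → E; B → D → G; C → A → C; D → E → D; E → G → B; F → C → F; G → F → A.
Collecting the images, s ∘ t = [E G C D B F A].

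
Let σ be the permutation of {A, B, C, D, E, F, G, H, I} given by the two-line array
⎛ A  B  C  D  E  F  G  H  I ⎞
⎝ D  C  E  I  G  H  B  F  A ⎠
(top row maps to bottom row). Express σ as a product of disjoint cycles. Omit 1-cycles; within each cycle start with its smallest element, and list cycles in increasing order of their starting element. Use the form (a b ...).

Start at A and follow images: A → D → I → A, giving the cycle (A D I).
Continuing from each remaining unvisited element yields (A D I)(B C E G)(F H).

(A D I)(B C E G)(F H)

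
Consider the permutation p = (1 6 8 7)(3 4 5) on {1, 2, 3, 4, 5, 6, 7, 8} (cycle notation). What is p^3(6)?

1

6 lies in the 4-cycle (1 6 8 7).
Stepping 3 places around the cycle: 6 → 8 → 7 → 1.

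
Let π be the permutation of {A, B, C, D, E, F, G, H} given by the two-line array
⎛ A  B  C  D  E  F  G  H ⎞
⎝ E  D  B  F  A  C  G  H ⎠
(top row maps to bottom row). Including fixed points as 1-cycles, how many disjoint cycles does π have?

4

The cycle decomposition is (A, E)(B, D, F, C)(G)(H), which has 4 cycles (counting 1-cycles).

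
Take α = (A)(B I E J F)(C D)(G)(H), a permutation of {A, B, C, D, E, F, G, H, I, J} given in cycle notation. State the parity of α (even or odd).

odd

The cycle lengths are 5, 2, 1, 1, 1.
A cycle is odd iff its length is even; α has 1 even-length cycle, so sgn(α) = (−1)^1 and α is odd.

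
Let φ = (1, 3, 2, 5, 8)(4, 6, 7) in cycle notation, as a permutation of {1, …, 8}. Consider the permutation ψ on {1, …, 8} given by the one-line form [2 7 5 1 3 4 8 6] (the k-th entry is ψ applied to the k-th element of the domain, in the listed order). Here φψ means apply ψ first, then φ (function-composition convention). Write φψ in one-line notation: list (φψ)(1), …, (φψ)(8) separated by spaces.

Chase each element through ψ then φ: 1 → 2 → 5; 2 → 7 → 4; 3 → 5 → 8; 4 → 1 → 3; 5 → 3 → 2; 6 → 4 → 6; 7 → 8 → 1; 8 → 6 → 7.
So φψ in one-line form is 5 4 8 3 2 6 1 7.

5 4 8 3 2 6 1 7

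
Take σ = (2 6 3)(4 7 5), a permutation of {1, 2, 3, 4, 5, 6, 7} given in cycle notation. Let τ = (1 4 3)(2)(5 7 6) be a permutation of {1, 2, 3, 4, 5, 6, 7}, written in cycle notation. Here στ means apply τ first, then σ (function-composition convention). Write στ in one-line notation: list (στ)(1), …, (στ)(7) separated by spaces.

7 6 1 2 5 4 3

(στ)(x) = σ(τ(x)). Computing each image: σ(τ(1)) = σ(4) = 7, σ(τ(2)) = σ(2) = 6, σ(τ(3)) = σ(1) = 1, σ(τ(4)) = σ(3) = 2, σ(τ(5)) = σ(7) = 5, σ(τ(6)) = σ(5) = 4, σ(τ(7)) = σ(6) = 3.
Hence στ = [7 6 1 2 5 4 3].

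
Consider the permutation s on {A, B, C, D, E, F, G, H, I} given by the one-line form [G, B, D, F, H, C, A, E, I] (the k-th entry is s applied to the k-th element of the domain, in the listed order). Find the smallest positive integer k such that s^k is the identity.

6

The disjoint-cycle form of s has cycle lengths 3, 2, 2, 1, 1.
The order of s is the least common multiple of its cycle lengths: lcm(3, 2, 2) = 6.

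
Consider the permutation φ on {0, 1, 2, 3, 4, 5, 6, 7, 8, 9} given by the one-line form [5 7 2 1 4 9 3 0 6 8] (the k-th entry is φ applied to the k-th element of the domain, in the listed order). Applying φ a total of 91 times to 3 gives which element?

Tracing 3 → 1 → … returns to 3 after 8 steps, so 3 lies in an 8-cycle (0, 5, 9, 8, 6, 3, 1, 7).
On an 8-cycle, φ^8 is the identity, so φ^91 = φ^3 there (91 ≡ 3 mod 8).
Advancing 3 steps from 3: 3 → 1 → 7 → 0.

0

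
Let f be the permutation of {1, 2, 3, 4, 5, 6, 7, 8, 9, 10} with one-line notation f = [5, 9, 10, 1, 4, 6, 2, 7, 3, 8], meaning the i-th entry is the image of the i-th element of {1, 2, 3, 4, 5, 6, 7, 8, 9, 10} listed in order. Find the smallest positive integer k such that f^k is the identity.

6

Writing f as disjoint cycles, the cycle lengths are 6, 3, 1.
The order of f is the least common multiple of its cycle lengths: lcm(6, 3) = 6.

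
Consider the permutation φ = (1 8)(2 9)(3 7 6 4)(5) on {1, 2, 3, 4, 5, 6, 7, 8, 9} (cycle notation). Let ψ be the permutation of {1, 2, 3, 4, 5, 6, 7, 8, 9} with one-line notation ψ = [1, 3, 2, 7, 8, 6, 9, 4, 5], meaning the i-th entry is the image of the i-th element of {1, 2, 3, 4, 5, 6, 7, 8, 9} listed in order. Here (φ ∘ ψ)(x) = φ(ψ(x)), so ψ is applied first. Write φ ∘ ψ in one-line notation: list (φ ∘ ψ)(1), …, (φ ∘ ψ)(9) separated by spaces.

For each element, apply ψ then φ: 1 → 1 → 8; 2 → 3 → 7; 3 → 2 → 9; 4 → 7 → 6; 5 → 8 → 1; 6 → 6 → 4; 7 → 9 → 2; 8 → 4 → 3; 9 → 5 → 5.
Collecting the images, φ ∘ ψ = [8 7 9 6 1 4 2 3 5].

8 7 9 6 1 4 2 3 5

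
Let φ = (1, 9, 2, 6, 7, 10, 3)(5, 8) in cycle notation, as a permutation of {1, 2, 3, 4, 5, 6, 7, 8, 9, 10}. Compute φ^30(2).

7

2 lies in the 7-cycle (1, 9, 2, 6, 7, 10, 3).
On a 7-cycle, φ^7 is the identity, so φ^30 = φ^2 there (30 ≡ 2 mod 7).
Stepping 2 places around the cycle: 2 → 6 → 7.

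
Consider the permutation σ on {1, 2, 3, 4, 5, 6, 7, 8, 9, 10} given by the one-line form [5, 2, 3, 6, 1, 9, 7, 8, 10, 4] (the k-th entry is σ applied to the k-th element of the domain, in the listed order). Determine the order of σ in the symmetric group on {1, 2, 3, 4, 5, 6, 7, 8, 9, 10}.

4

The disjoint-cycle form of σ has cycle lengths 4, 2, 1, 1, 1, 1.
The order of σ is the least common multiple of its cycle lengths: lcm(4, 2) = 4.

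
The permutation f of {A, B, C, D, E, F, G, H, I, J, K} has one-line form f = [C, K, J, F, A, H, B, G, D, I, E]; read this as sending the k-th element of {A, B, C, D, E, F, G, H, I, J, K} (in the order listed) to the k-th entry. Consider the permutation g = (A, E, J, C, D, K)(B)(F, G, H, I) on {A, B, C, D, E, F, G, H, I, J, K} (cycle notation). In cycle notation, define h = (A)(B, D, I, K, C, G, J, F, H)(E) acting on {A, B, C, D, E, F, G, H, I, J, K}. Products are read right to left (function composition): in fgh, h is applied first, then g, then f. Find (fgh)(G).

J

Chase G: h(G) = J; g(J) = C; f(C) = J. Hence (fgh)(G) = J.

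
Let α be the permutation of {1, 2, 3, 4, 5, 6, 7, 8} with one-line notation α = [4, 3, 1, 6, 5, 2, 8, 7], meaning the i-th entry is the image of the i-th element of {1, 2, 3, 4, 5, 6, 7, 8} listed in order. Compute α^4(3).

Tracing 3 → 1 → … returns to 3 after 5 steps, so 3 lies in a 5-cycle (1, 4, 6, 2, 3).
Stepping 4 places around the cycle: 3 → 1 → 4 → 6 → 2.

2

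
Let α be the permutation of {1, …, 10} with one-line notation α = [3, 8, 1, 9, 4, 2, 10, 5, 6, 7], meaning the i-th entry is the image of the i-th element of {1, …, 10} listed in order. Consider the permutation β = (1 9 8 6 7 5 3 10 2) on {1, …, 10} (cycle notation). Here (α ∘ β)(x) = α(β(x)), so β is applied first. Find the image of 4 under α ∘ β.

β(4) = 4, then α(4) = 9; composing gives (α ∘ β)(4) = 9.

9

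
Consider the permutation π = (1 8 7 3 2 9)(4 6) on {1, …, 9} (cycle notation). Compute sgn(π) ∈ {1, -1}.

1

The cycle lengths are 6, 2, 1.
A cycle of length ℓ contributes ℓ−1 transpositions, so π is a product of 5 + 1 = 6 transpositions — even.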